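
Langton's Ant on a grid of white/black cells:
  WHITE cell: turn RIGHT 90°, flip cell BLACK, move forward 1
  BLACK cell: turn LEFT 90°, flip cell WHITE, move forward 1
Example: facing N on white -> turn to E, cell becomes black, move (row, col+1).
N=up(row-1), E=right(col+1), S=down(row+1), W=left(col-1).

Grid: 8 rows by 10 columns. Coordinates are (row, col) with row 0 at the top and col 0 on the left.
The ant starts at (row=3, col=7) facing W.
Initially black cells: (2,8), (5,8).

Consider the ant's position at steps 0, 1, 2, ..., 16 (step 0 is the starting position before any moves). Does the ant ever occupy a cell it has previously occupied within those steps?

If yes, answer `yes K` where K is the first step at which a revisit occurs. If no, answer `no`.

Answer: yes 6

Derivation:
Step 1: on WHITE (3,7): turn R to N, flip to black, move to (2,7). |black|=3 — new cell
Step 2: on WHITE (2,7): turn R to E, flip to black, move to (2,8). |black|=4 — new cell
Step 3: on BLACK (2,8): turn L to N, flip to white, move to (1,8). |black|=3 — new cell
Step 4: on WHITE (1,8): turn R to E, flip to black, move to (1,9). |black|=4 — new cell
Step 5: on WHITE (1,9): turn R to S, flip to black, move to (2,9). |black|=5 — new cell
Step 6: on WHITE (2,9): turn R to W, flip to black, move to (2,8). |black|=6 — REVISIT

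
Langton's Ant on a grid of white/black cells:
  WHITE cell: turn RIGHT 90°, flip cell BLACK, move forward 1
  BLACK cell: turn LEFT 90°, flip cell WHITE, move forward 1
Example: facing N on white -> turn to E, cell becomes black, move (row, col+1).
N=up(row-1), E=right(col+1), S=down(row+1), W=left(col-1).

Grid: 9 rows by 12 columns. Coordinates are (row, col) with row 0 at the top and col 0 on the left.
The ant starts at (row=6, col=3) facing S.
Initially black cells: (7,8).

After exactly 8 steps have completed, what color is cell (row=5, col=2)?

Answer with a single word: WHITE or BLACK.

Step 1: on WHITE (6,3): turn R to W, flip to black, move to (6,2). |black|=2
Step 2: on WHITE (6,2): turn R to N, flip to black, move to (5,2). |black|=3
Step 3: on WHITE (5,2): turn R to E, flip to black, move to (5,3). |black|=4
Step 4: on WHITE (5,3): turn R to S, flip to black, move to (6,3). |black|=5
Step 5: on BLACK (6,3): turn L to E, flip to white, move to (6,4). |black|=4
Step 6: on WHITE (6,4): turn R to S, flip to black, move to (7,4). |black|=5
Step 7: on WHITE (7,4): turn R to W, flip to black, move to (7,3). |black|=6
Step 8: on WHITE (7,3): turn R to N, flip to black, move to (6,3). |black|=7

Answer: BLACK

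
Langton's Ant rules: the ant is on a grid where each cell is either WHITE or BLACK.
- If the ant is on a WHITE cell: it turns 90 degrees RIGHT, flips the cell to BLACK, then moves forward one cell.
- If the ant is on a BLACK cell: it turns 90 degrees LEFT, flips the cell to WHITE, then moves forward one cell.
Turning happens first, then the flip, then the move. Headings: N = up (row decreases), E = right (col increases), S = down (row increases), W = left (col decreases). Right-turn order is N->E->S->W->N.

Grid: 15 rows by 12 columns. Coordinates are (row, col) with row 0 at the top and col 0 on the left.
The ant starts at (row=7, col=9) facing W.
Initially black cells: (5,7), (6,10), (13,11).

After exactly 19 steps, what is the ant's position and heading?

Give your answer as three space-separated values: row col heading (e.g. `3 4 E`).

Step 1: on WHITE (7,9): turn R to N, flip to black, move to (6,9). |black|=4
Step 2: on WHITE (6,9): turn R to E, flip to black, move to (6,10). |black|=5
Step 3: on BLACK (6,10): turn L to N, flip to white, move to (5,10). |black|=4
Step 4: on WHITE (5,10): turn R to E, flip to black, move to (5,11). |black|=5
Step 5: on WHITE (5,11): turn R to S, flip to black, move to (6,11). |black|=6
Step 6: on WHITE (6,11): turn R to W, flip to black, move to (6,10). |black|=7
Step 7: on WHITE (6,10): turn R to N, flip to black, move to (5,10). |black|=8
Step 8: on BLACK (5,10): turn L to W, flip to white, move to (5,9). |black|=7
Step 9: on WHITE (5,9): turn R to N, flip to black, move to (4,9). |black|=8
Step 10: on WHITE (4,9): turn R to E, flip to black, move to (4,10). |black|=9
Step 11: on WHITE (4,10): turn R to S, flip to black, move to (5,10). |black|=10
Step 12: on WHITE (5,10): turn R to W, flip to black, move to (5,9). |black|=11
Step 13: on BLACK (5,9): turn L to S, flip to white, move to (6,9). |black|=10
Step 14: on BLACK (6,9): turn L to E, flip to white, move to (6,10). |black|=9
Step 15: on BLACK (6,10): turn L to N, flip to white, move to (5,10). |black|=8
Step 16: on BLACK (5,10): turn L to W, flip to white, move to (5,9). |black|=7
Step 17: on WHITE (5,9): turn R to N, flip to black, move to (4,9). |black|=8
Step 18: on BLACK (4,9): turn L to W, flip to white, move to (4,8). |black|=7
Step 19: on WHITE (4,8): turn R to N, flip to black, move to (3,8). |black|=8

Answer: 3 8 N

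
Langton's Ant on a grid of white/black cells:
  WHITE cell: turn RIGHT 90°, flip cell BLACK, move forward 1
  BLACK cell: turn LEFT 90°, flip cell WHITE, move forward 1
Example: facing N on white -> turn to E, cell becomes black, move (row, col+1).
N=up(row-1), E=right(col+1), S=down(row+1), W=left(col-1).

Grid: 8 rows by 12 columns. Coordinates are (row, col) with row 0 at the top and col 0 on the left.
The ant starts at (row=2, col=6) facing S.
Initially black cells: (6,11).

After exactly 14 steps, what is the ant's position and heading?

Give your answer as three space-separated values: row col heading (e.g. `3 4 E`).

Step 1: on WHITE (2,6): turn R to W, flip to black, move to (2,5). |black|=2
Step 2: on WHITE (2,5): turn R to N, flip to black, move to (1,5). |black|=3
Step 3: on WHITE (1,5): turn R to E, flip to black, move to (1,6). |black|=4
Step 4: on WHITE (1,6): turn R to S, flip to black, move to (2,6). |black|=5
Step 5: on BLACK (2,6): turn L to E, flip to white, move to (2,7). |black|=4
Step 6: on WHITE (2,7): turn R to S, flip to black, move to (3,7). |black|=5
Step 7: on WHITE (3,7): turn R to W, flip to black, move to (3,6). |black|=6
Step 8: on WHITE (3,6): turn R to N, flip to black, move to (2,6). |black|=7
Step 9: on WHITE (2,6): turn R to E, flip to black, move to (2,7). |black|=8
Step 10: on BLACK (2,7): turn L to N, flip to white, move to (1,7). |black|=7
Step 11: on WHITE (1,7): turn R to E, flip to black, move to (1,8). |black|=8
Step 12: on WHITE (1,8): turn R to S, flip to black, move to (2,8). |black|=9
Step 13: on WHITE (2,8): turn R to W, flip to black, move to (2,7). |black|=10
Step 14: on WHITE (2,7): turn R to N, flip to black, move to (1,7). |black|=11

Answer: 1 7 N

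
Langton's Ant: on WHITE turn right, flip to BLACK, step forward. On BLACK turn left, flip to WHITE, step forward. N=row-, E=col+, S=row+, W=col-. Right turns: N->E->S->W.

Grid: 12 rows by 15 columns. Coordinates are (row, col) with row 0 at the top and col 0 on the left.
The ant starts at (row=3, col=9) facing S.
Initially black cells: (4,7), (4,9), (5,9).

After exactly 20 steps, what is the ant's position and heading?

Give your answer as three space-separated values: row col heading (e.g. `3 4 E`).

Answer: 3 11 S

Derivation:
Step 1: on WHITE (3,9): turn R to W, flip to black, move to (3,8). |black|=4
Step 2: on WHITE (3,8): turn R to N, flip to black, move to (2,8). |black|=5
Step 3: on WHITE (2,8): turn R to E, flip to black, move to (2,9). |black|=6
Step 4: on WHITE (2,9): turn R to S, flip to black, move to (3,9). |black|=7
Step 5: on BLACK (3,9): turn L to E, flip to white, move to (3,10). |black|=6
Step 6: on WHITE (3,10): turn R to S, flip to black, move to (4,10). |black|=7
Step 7: on WHITE (4,10): turn R to W, flip to black, move to (4,9). |black|=8
Step 8: on BLACK (4,9): turn L to S, flip to white, move to (5,9). |black|=7
Step 9: on BLACK (5,9): turn L to E, flip to white, move to (5,10). |black|=6
Step 10: on WHITE (5,10): turn R to S, flip to black, move to (6,10). |black|=7
Step 11: on WHITE (6,10): turn R to W, flip to black, move to (6,9). |black|=8
Step 12: on WHITE (6,9): turn R to N, flip to black, move to (5,9). |black|=9
Step 13: on WHITE (5,9): turn R to E, flip to black, move to (5,10). |black|=10
Step 14: on BLACK (5,10): turn L to N, flip to white, move to (4,10). |black|=9
Step 15: on BLACK (4,10): turn L to W, flip to white, move to (4,9). |black|=8
Step 16: on WHITE (4,9): turn R to N, flip to black, move to (3,9). |black|=9
Step 17: on WHITE (3,9): turn R to E, flip to black, move to (3,10). |black|=10
Step 18: on BLACK (3,10): turn L to N, flip to white, move to (2,10). |black|=9
Step 19: on WHITE (2,10): turn R to E, flip to black, move to (2,11). |black|=10
Step 20: on WHITE (2,11): turn R to S, flip to black, move to (3,11). |black|=11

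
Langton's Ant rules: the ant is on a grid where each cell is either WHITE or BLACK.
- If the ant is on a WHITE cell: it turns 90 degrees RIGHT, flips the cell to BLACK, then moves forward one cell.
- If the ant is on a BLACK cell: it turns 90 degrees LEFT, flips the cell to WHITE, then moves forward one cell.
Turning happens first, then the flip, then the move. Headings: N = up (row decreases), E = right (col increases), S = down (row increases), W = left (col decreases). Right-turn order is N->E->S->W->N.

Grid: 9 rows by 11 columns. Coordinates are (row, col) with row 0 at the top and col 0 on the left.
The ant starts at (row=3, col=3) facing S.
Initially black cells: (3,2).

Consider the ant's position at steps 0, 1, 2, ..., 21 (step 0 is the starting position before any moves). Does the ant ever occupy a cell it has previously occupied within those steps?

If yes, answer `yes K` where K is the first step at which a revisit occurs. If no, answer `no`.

Answer: yes 5

Derivation:
Step 1: on WHITE (3,3): turn R to W, flip to black, move to (3,2). |black|=2 — new cell
Step 2: on BLACK (3,2): turn L to S, flip to white, move to (4,2). |black|=1 — new cell
Step 3: on WHITE (4,2): turn R to W, flip to black, move to (4,1). |black|=2 — new cell
Step 4: on WHITE (4,1): turn R to N, flip to black, move to (3,1). |black|=3 — new cell
Step 5: on WHITE (3,1): turn R to E, flip to black, move to (3,2). |black|=4 — REVISIT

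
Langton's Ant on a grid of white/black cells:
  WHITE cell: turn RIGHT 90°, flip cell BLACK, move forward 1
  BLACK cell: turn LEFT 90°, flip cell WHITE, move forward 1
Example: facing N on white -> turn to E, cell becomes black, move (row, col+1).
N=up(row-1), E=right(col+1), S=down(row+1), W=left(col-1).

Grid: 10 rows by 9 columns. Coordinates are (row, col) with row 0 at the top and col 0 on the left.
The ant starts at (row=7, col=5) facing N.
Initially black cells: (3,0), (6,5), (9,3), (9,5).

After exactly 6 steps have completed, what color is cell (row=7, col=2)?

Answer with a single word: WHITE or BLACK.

Step 1: on WHITE (7,5): turn R to E, flip to black, move to (7,6). |black|=5
Step 2: on WHITE (7,6): turn R to S, flip to black, move to (8,6). |black|=6
Step 3: on WHITE (8,6): turn R to W, flip to black, move to (8,5). |black|=7
Step 4: on WHITE (8,5): turn R to N, flip to black, move to (7,5). |black|=8
Step 5: on BLACK (7,5): turn L to W, flip to white, move to (7,4). |black|=7
Step 6: on WHITE (7,4): turn R to N, flip to black, move to (6,4). |black|=8

Answer: WHITE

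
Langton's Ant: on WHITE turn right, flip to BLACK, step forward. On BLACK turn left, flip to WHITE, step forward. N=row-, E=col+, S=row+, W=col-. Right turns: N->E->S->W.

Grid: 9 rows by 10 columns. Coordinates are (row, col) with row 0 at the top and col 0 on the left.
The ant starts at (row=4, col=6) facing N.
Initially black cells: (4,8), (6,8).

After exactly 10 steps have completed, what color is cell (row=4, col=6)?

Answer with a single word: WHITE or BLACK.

Answer: BLACK

Derivation:
Step 1: on WHITE (4,6): turn R to E, flip to black, move to (4,7). |black|=3
Step 2: on WHITE (4,7): turn R to S, flip to black, move to (5,7). |black|=4
Step 3: on WHITE (5,7): turn R to W, flip to black, move to (5,6). |black|=5
Step 4: on WHITE (5,6): turn R to N, flip to black, move to (4,6). |black|=6
Step 5: on BLACK (4,6): turn L to W, flip to white, move to (4,5). |black|=5
Step 6: on WHITE (4,5): turn R to N, flip to black, move to (3,5). |black|=6
Step 7: on WHITE (3,5): turn R to E, flip to black, move to (3,6). |black|=7
Step 8: on WHITE (3,6): turn R to S, flip to black, move to (4,6). |black|=8
Step 9: on WHITE (4,6): turn R to W, flip to black, move to (4,5). |black|=9
Step 10: on BLACK (4,5): turn L to S, flip to white, move to (5,5). |black|=8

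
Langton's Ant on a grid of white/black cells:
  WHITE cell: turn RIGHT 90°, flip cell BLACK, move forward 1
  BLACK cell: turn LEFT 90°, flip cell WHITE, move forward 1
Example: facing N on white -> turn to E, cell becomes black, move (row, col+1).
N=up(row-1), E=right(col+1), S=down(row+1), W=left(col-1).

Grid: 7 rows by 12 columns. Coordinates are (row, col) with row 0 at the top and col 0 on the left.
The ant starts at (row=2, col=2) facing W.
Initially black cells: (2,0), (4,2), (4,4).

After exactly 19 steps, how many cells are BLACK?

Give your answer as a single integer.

Step 1: on WHITE (2,2): turn R to N, flip to black, move to (1,2). |black|=4
Step 2: on WHITE (1,2): turn R to E, flip to black, move to (1,3). |black|=5
Step 3: on WHITE (1,3): turn R to S, flip to black, move to (2,3). |black|=6
Step 4: on WHITE (2,3): turn R to W, flip to black, move to (2,2). |black|=7
Step 5: on BLACK (2,2): turn L to S, flip to white, move to (3,2). |black|=6
Step 6: on WHITE (3,2): turn R to W, flip to black, move to (3,1). |black|=7
Step 7: on WHITE (3,1): turn R to N, flip to black, move to (2,1). |black|=8
Step 8: on WHITE (2,1): turn R to E, flip to black, move to (2,2). |black|=9
Step 9: on WHITE (2,2): turn R to S, flip to black, move to (3,2). |black|=10
Step 10: on BLACK (3,2): turn L to E, flip to white, move to (3,3). |black|=9
Step 11: on WHITE (3,3): turn R to S, flip to black, move to (4,3). |black|=10
Step 12: on WHITE (4,3): turn R to W, flip to black, move to (4,2). |black|=11
Step 13: on BLACK (4,2): turn L to S, flip to white, move to (5,2). |black|=10
Step 14: on WHITE (5,2): turn R to W, flip to black, move to (5,1). |black|=11
Step 15: on WHITE (5,1): turn R to N, flip to black, move to (4,1). |black|=12
Step 16: on WHITE (4,1): turn R to E, flip to black, move to (4,2). |black|=13
Step 17: on WHITE (4,2): turn R to S, flip to black, move to (5,2). |black|=14
Step 18: on BLACK (5,2): turn L to E, flip to white, move to (5,3). |black|=13
Step 19: on WHITE (5,3): turn R to S, flip to black, move to (6,3). |black|=14

Answer: 14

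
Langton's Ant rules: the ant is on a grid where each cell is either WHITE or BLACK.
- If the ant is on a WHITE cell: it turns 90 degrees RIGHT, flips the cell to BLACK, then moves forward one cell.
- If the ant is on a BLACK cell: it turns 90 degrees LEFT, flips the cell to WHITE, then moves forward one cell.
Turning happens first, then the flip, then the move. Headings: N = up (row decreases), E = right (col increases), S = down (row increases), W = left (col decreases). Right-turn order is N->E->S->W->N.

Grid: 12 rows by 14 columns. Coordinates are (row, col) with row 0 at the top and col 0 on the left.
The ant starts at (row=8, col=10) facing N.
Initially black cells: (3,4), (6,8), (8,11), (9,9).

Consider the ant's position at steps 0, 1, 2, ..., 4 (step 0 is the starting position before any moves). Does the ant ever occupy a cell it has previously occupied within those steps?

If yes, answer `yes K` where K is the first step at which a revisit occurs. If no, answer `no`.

Step 1: on WHITE (8,10): turn R to E, flip to black, move to (8,11). |black|=5 — new cell
Step 2: on BLACK (8,11): turn L to N, flip to white, move to (7,11). |black|=4 — new cell
Step 3: on WHITE (7,11): turn R to E, flip to black, move to (7,12). |black|=5 — new cell
Step 4: on WHITE (7,12): turn R to S, flip to black, move to (8,12). |black|=6 — new cell
No revisit within 4 steps.

Answer: no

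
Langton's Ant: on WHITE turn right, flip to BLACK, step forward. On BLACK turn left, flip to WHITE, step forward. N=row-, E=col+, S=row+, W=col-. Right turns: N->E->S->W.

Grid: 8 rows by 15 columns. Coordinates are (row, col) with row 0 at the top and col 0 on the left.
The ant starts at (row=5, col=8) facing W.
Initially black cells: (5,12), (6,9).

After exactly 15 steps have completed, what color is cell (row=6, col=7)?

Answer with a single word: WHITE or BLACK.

Step 1: on WHITE (5,8): turn R to N, flip to black, move to (4,8). |black|=3
Step 2: on WHITE (4,8): turn R to E, flip to black, move to (4,9). |black|=4
Step 3: on WHITE (4,9): turn R to S, flip to black, move to (5,9). |black|=5
Step 4: on WHITE (5,9): turn R to W, flip to black, move to (5,8). |black|=6
Step 5: on BLACK (5,8): turn L to S, flip to white, move to (6,8). |black|=5
Step 6: on WHITE (6,8): turn R to W, flip to black, move to (6,7). |black|=6
Step 7: on WHITE (6,7): turn R to N, flip to black, move to (5,7). |black|=7
Step 8: on WHITE (5,7): turn R to E, flip to black, move to (5,8). |black|=8
Step 9: on WHITE (5,8): turn R to S, flip to black, move to (6,8). |black|=9
Step 10: on BLACK (6,8): turn L to E, flip to white, move to (6,9). |black|=8
Step 11: on BLACK (6,9): turn L to N, flip to white, move to (5,9). |black|=7
Step 12: on BLACK (5,9): turn L to W, flip to white, move to (5,8). |black|=6
Step 13: on BLACK (5,8): turn L to S, flip to white, move to (6,8). |black|=5
Step 14: on WHITE (6,8): turn R to W, flip to black, move to (6,7). |black|=6
Step 15: on BLACK (6,7): turn L to S, flip to white, move to (7,7). |black|=5

Answer: WHITE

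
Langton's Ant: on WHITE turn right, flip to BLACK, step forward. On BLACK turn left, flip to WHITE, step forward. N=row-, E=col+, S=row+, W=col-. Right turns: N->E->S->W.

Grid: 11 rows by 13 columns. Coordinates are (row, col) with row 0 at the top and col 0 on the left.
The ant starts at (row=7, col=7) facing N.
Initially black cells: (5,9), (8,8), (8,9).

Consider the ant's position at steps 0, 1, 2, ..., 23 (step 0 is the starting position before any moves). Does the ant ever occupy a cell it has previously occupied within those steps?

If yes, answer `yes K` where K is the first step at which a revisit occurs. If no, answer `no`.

Answer: yes 7

Derivation:
Step 1: on WHITE (7,7): turn R to E, flip to black, move to (7,8). |black|=4 — new cell
Step 2: on WHITE (7,8): turn R to S, flip to black, move to (8,8). |black|=5 — new cell
Step 3: on BLACK (8,8): turn L to E, flip to white, move to (8,9). |black|=4 — new cell
Step 4: on BLACK (8,9): turn L to N, flip to white, move to (7,9). |black|=3 — new cell
Step 5: on WHITE (7,9): turn R to E, flip to black, move to (7,10). |black|=4 — new cell
Step 6: on WHITE (7,10): turn R to S, flip to black, move to (8,10). |black|=5 — new cell
Step 7: on WHITE (8,10): turn R to W, flip to black, move to (8,9). |black|=6 — REVISIT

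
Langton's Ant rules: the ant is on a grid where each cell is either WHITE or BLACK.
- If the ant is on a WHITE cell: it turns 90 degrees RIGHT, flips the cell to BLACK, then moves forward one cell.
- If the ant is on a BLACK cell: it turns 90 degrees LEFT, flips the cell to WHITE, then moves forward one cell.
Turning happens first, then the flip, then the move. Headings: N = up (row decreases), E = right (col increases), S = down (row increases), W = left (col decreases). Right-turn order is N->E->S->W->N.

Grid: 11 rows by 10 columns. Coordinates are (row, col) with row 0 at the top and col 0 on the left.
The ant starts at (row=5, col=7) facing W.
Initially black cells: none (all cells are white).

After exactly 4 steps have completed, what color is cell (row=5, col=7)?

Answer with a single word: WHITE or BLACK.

Answer: BLACK

Derivation:
Step 1: on WHITE (5,7): turn R to N, flip to black, move to (4,7). |black|=1
Step 2: on WHITE (4,7): turn R to E, flip to black, move to (4,8). |black|=2
Step 3: on WHITE (4,8): turn R to S, flip to black, move to (5,8). |black|=3
Step 4: on WHITE (5,8): turn R to W, flip to black, move to (5,7). |black|=4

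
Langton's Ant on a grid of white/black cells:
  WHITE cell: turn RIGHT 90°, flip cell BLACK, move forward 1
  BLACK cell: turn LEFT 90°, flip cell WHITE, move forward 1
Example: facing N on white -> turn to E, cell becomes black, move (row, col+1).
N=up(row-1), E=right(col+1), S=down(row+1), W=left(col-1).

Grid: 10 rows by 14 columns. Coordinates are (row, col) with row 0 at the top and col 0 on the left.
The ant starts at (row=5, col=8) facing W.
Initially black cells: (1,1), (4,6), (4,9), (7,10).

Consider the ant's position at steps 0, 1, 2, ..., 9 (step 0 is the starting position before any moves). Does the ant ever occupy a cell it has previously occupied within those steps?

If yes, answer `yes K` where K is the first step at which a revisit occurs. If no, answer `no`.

Answer: yes 6

Derivation:
Step 1: on WHITE (5,8): turn R to N, flip to black, move to (4,8). |black|=5 — new cell
Step 2: on WHITE (4,8): turn R to E, flip to black, move to (4,9). |black|=6 — new cell
Step 3: on BLACK (4,9): turn L to N, flip to white, move to (3,9). |black|=5 — new cell
Step 4: on WHITE (3,9): turn R to E, flip to black, move to (3,10). |black|=6 — new cell
Step 5: on WHITE (3,10): turn R to S, flip to black, move to (4,10). |black|=7 — new cell
Step 6: on WHITE (4,10): turn R to W, flip to black, move to (4,9). |black|=8 — REVISIT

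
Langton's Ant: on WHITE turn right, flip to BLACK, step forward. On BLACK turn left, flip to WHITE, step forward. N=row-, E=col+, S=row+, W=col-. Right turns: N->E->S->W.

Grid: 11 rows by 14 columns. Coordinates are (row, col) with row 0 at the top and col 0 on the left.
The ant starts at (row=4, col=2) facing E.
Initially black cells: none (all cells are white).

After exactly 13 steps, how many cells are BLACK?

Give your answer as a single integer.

Step 1: on WHITE (4,2): turn R to S, flip to black, move to (5,2). |black|=1
Step 2: on WHITE (5,2): turn R to W, flip to black, move to (5,1). |black|=2
Step 3: on WHITE (5,1): turn R to N, flip to black, move to (4,1). |black|=3
Step 4: on WHITE (4,1): turn R to E, flip to black, move to (4,2). |black|=4
Step 5: on BLACK (4,2): turn L to N, flip to white, move to (3,2). |black|=3
Step 6: on WHITE (3,2): turn R to E, flip to black, move to (3,3). |black|=4
Step 7: on WHITE (3,3): turn R to S, flip to black, move to (4,3). |black|=5
Step 8: on WHITE (4,3): turn R to W, flip to black, move to (4,2). |black|=6
Step 9: on WHITE (4,2): turn R to N, flip to black, move to (3,2). |black|=7
Step 10: on BLACK (3,2): turn L to W, flip to white, move to (3,1). |black|=6
Step 11: on WHITE (3,1): turn R to N, flip to black, move to (2,1). |black|=7
Step 12: on WHITE (2,1): turn R to E, flip to black, move to (2,2). |black|=8
Step 13: on WHITE (2,2): turn R to S, flip to black, move to (3,2). |black|=9

Answer: 9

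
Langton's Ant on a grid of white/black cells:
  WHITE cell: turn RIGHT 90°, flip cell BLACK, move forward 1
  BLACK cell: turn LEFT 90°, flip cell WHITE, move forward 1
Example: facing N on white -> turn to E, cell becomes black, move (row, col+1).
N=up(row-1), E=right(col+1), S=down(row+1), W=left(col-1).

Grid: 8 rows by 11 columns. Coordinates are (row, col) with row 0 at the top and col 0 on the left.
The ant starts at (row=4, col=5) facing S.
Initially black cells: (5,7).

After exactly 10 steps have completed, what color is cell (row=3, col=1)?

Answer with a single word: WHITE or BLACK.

Answer: WHITE

Derivation:
Step 1: on WHITE (4,5): turn R to W, flip to black, move to (4,4). |black|=2
Step 2: on WHITE (4,4): turn R to N, flip to black, move to (3,4). |black|=3
Step 3: on WHITE (3,4): turn R to E, flip to black, move to (3,5). |black|=4
Step 4: on WHITE (3,5): turn R to S, flip to black, move to (4,5). |black|=5
Step 5: on BLACK (4,5): turn L to E, flip to white, move to (4,6). |black|=4
Step 6: on WHITE (4,6): turn R to S, flip to black, move to (5,6). |black|=5
Step 7: on WHITE (5,6): turn R to W, flip to black, move to (5,5). |black|=6
Step 8: on WHITE (5,5): turn R to N, flip to black, move to (4,5). |black|=7
Step 9: on WHITE (4,5): turn R to E, flip to black, move to (4,6). |black|=8
Step 10: on BLACK (4,6): turn L to N, flip to white, move to (3,6). |black|=7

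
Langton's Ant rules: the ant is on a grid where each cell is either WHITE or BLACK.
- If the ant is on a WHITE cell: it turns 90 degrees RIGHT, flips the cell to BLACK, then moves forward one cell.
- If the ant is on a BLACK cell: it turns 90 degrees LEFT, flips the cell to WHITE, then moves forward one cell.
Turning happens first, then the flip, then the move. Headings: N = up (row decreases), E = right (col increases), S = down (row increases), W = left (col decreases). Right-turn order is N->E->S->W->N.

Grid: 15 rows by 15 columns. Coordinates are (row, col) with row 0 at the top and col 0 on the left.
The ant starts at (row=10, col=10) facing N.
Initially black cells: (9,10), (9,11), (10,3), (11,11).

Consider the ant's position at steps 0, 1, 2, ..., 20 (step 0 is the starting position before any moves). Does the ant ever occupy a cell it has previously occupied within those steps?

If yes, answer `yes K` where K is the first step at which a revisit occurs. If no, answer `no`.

Step 1: on WHITE (10,10): turn R to E, flip to black, move to (10,11). |black|=5 — new cell
Step 2: on WHITE (10,11): turn R to S, flip to black, move to (11,11). |black|=6 — new cell
Step 3: on BLACK (11,11): turn L to E, flip to white, move to (11,12). |black|=5 — new cell
Step 4: on WHITE (11,12): turn R to S, flip to black, move to (12,12). |black|=6 — new cell
Step 5: on WHITE (12,12): turn R to W, flip to black, move to (12,11). |black|=7 — new cell
Step 6: on WHITE (12,11): turn R to N, flip to black, move to (11,11). |black|=8 — REVISIT

Answer: yes 6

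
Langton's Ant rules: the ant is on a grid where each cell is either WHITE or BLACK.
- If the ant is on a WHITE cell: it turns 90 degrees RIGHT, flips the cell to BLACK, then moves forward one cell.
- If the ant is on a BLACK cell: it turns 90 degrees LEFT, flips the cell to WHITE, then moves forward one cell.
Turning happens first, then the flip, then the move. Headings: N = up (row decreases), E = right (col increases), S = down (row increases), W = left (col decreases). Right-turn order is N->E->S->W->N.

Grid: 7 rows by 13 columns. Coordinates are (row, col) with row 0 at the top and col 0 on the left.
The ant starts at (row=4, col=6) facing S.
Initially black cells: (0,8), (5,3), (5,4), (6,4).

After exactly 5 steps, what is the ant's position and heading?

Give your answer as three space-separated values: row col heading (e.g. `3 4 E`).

Step 1: on WHITE (4,6): turn R to W, flip to black, move to (4,5). |black|=5
Step 2: on WHITE (4,5): turn R to N, flip to black, move to (3,5). |black|=6
Step 3: on WHITE (3,5): turn R to E, flip to black, move to (3,6). |black|=7
Step 4: on WHITE (3,6): turn R to S, flip to black, move to (4,6). |black|=8
Step 5: on BLACK (4,6): turn L to E, flip to white, move to (4,7). |black|=7

Answer: 4 7 E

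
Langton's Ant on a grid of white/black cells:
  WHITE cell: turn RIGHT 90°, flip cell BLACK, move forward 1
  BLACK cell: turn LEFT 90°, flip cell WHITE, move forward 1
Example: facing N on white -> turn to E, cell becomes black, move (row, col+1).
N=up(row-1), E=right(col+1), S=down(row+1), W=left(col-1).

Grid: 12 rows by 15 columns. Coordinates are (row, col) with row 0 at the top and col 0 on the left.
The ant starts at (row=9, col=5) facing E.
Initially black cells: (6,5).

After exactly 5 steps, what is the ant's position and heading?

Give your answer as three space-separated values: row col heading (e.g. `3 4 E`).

Step 1: on WHITE (9,5): turn R to S, flip to black, move to (10,5). |black|=2
Step 2: on WHITE (10,5): turn R to W, flip to black, move to (10,4). |black|=3
Step 3: on WHITE (10,4): turn R to N, flip to black, move to (9,4). |black|=4
Step 4: on WHITE (9,4): turn R to E, flip to black, move to (9,5). |black|=5
Step 5: on BLACK (9,5): turn L to N, flip to white, move to (8,5). |black|=4

Answer: 8 5 N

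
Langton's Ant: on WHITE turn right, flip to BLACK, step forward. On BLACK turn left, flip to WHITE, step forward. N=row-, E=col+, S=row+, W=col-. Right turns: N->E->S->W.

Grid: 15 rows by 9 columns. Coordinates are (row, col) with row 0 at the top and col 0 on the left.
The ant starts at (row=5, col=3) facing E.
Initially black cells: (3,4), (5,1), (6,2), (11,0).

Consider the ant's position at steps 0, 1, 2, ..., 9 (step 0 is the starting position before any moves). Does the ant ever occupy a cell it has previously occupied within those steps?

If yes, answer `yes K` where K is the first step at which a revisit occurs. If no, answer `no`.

Answer: yes 6

Derivation:
Step 1: on WHITE (5,3): turn R to S, flip to black, move to (6,3). |black|=5 — new cell
Step 2: on WHITE (6,3): turn R to W, flip to black, move to (6,2). |black|=6 — new cell
Step 3: on BLACK (6,2): turn L to S, flip to white, move to (7,2). |black|=5 — new cell
Step 4: on WHITE (7,2): turn R to W, flip to black, move to (7,1). |black|=6 — new cell
Step 5: on WHITE (7,1): turn R to N, flip to black, move to (6,1). |black|=7 — new cell
Step 6: on WHITE (6,1): turn R to E, flip to black, move to (6,2). |black|=8 — REVISIT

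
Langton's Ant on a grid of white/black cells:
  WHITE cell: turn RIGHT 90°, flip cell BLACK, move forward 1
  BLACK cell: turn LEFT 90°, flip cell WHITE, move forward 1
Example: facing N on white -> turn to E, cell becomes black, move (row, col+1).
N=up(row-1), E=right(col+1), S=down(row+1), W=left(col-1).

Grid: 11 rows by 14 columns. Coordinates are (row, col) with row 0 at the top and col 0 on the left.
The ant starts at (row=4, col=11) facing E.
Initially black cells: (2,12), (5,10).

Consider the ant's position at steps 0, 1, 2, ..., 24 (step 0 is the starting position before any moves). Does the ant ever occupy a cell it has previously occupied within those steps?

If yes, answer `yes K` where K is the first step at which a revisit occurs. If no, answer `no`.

Answer: yes 6

Derivation:
Step 1: on WHITE (4,11): turn R to S, flip to black, move to (5,11). |black|=3 — new cell
Step 2: on WHITE (5,11): turn R to W, flip to black, move to (5,10). |black|=4 — new cell
Step 3: on BLACK (5,10): turn L to S, flip to white, move to (6,10). |black|=3 — new cell
Step 4: on WHITE (6,10): turn R to W, flip to black, move to (6,9). |black|=4 — new cell
Step 5: on WHITE (6,9): turn R to N, flip to black, move to (5,9). |black|=5 — new cell
Step 6: on WHITE (5,9): turn R to E, flip to black, move to (5,10). |black|=6 — REVISIT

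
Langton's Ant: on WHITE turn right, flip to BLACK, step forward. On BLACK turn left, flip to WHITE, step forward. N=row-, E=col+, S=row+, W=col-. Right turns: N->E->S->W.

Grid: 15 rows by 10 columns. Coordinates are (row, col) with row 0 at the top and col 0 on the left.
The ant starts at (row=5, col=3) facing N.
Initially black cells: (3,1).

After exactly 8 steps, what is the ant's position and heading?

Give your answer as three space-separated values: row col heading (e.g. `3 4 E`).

Answer: 5 3 S

Derivation:
Step 1: on WHITE (5,3): turn R to E, flip to black, move to (5,4). |black|=2
Step 2: on WHITE (5,4): turn R to S, flip to black, move to (6,4). |black|=3
Step 3: on WHITE (6,4): turn R to W, flip to black, move to (6,3). |black|=4
Step 4: on WHITE (6,3): turn R to N, flip to black, move to (5,3). |black|=5
Step 5: on BLACK (5,3): turn L to W, flip to white, move to (5,2). |black|=4
Step 6: on WHITE (5,2): turn R to N, flip to black, move to (4,2). |black|=5
Step 7: on WHITE (4,2): turn R to E, flip to black, move to (4,3). |black|=6
Step 8: on WHITE (4,3): turn R to S, flip to black, move to (5,3). |black|=7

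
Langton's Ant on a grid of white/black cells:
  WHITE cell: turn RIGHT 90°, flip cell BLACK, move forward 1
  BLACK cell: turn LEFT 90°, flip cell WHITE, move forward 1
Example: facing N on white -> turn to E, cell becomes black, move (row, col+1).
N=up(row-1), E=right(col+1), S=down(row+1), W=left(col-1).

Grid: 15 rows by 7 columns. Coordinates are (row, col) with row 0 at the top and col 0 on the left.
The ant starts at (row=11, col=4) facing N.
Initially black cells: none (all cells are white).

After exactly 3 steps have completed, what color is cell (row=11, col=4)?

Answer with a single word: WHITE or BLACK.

Answer: BLACK

Derivation:
Step 1: on WHITE (11,4): turn R to E, flip to black, move to (11,5). |black|=1
Step 2: on WHITE (11,5): turn R to S, flip to black, move to (12,5). |black|=2
Step 3: on WHITE (12,5): turn R to W, flip to black, move to (12,4). |black|=3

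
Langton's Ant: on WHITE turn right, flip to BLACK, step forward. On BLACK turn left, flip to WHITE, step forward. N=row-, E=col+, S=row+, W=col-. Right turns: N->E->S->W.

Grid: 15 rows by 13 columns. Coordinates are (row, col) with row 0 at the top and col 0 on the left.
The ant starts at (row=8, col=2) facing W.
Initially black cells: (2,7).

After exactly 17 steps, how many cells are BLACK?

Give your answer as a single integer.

Answer: 8

Derivation:
Step 1: on WHITE (8,2): turn R to N, flip to black, move to (7,2). |black|=2
Step 2: on WHITE (7,2): turn R to E, flip to black, move to (7,3). |black|=3
Step 3: on WHITE (7,3): turn R to S, flip to black, move to (8,3). |black|=4
Step 4: on WHITE (8,3): turn R to W, flip to black, move to (8,2). |black|=5
Step 5: on BLACK (8,2): turn L to S, flip to white, move to (9,2). |black|=4
Step 6: on WHITE (9,2): turn R to W, flip to black, move to (9,1). |black|=5
Step 7: on WHITE (9,1): turn R to N, flip to black, move to (8,1). |black|=6
Step 8: on WHITE (8,1): turn R to E, flip to black, move to (8,2). |black|=7
Step 9: on WHITE (8,2): turn R to S, flip to black, move to (9,2). |black|=8
Step 10: on BLACK (9,2): turn L to E, flip to white, move to (9,3). |black|=7
Step 11: on WHITE (9,3): turn R to S, flip to black, move to (10,3). |black|=8
Step 12: on WHITE (10,3): turn R to W, flip to black, move to (10,2). |black|=9
Step 13: on WHITE (10,2): turn R to N, flip to black, move to (9,2). |black|=10
Step 14: on WHITE (9,2): turn R to E, flip to black, move to (9,3). |black|=11
Step 15: on BLACK (9,3): turn L to N, flip to white, move to (8,3). |black|=10
Step 16: on BLACK (8,3): turn L to W, flip to white, move to (8,2). |black|=9
Step 17: on BLACK (8,2): turn L to S, flip to white, move to (9,2). |black|=8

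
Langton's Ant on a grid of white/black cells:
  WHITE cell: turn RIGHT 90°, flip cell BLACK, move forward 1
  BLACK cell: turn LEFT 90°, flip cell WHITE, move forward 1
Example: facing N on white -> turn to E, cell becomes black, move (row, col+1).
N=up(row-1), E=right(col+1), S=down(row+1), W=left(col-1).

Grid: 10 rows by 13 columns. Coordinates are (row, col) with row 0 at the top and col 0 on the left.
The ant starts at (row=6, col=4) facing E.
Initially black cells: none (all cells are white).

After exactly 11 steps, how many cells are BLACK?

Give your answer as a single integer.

Answer: 7

Derivation:
Step 1: on WHITE (6,4): turn R to S, flip to black, move to (7,4). |black|=1
Step 2: on WHITE (7,4): turn R to W, flip to black, move to (7,3). |black|=2
Step 3: on WHITE (7,3): turn R to N, flip to black, move to (6,3). |black|=3
Step 4: on WHITE (6,3): turn R to E, flip to black, move to (6,4). |black|=4
Step 5: on BLACK (6,4): turn L to N, flip to white, move to (5,4). |black|=3
Step 6: on WHITE (5,4): turn R to E, flip to black, move to (5,5). |black|=4
Step 7: on WHITE (5,5): turn R to S, flip to black, move to (6,5). |black|=5
Step 8: on WHITE (6,5): turn R to W, flip to black, move to (6,4). |black|=6
Step 9: on WHITE (6,4): turn R to N, flip to black, move to (5,4). |black|=7
Step 10: on BLACK (5,4): turn L to W, flip to white, move to (5,3). |black|=6
Step 11: on WHITE (5,3): turn R to N, flip to black, move to (4,3). |black|=7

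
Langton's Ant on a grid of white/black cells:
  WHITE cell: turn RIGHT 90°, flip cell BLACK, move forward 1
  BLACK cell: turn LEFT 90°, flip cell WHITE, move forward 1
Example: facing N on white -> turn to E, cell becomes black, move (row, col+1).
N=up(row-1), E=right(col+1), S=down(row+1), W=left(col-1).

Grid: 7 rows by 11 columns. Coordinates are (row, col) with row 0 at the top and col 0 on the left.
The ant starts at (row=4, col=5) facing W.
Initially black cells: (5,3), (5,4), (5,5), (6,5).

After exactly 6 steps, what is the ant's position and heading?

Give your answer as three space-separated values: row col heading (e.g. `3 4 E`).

Answer: 5 6 E

Derivation:
Step 1: on WHITE (4,5): turn R to N, flip to black, move to (3,5). |black|=5
Step 2: on WHITE (3,5): turn R to E, flip to black, move to (3,6). |black|=6
Step 3: on WHITE (3,6): turn R to S, flip to black, move to (4,6). |black|=7
Step 4: on WHITE (4,6): turn R to W, flip to black, move to (4,5). |black|=8
Step 5: on BLACK (4,5): turn L to S, flip to white, move to (5,5). |black|=7
Step 6: on BLACK (5,5): turn L to E, flip to white, move to (5,6). |black|=6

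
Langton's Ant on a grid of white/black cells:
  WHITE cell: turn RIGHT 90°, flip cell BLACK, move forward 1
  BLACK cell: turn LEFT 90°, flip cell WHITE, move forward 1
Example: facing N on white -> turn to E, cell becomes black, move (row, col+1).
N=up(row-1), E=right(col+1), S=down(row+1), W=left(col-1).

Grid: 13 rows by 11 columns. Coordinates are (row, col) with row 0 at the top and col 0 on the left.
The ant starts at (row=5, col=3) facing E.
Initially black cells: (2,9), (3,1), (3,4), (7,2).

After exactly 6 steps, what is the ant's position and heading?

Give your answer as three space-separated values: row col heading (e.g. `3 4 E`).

Step 1: on WHITE (5,3): turn R to S, flip to black, move to (6,3). |black|=5
Step 2: on WHITE (6,3): turn R to W, flip to black, move to (6,2). |black|=6
Step 3: on WHITE (6,2): turn R to N, flip to black, move to (5,2). |black|=7
Step 4: on WHITE (5,2): turn R to E, flip to black, move to (5,3). |black|=8
Step 5: on BLACK (5,3): turn L to N, flip to white, move to (4,3). |black|=7
Step 6: on WHITE (4,3): turn R to E, flip to black, move to (4,4). |black|=8

Answer: 4 4 E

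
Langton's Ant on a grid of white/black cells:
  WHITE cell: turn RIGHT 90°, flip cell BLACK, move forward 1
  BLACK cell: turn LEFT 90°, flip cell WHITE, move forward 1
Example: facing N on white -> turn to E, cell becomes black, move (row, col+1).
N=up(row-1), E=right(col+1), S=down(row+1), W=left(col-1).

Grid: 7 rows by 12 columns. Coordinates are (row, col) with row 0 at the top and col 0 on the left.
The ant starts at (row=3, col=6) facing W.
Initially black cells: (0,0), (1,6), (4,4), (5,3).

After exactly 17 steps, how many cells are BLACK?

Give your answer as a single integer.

Answer: 11

Derivation:
Step 1: on WHITE (3,6): turn R to N, flip to black, move to (2,6). |black|=5
Step 2: on WHITE (2,6): turn R to E, flip to black, move to (2,7). |black|=6
Step 3: on WHITE (2,7): turn R to S, flip to black, move to (3,7). |black|=7
Step 4: on WHITE (3,7): turn R to W, flip to black, move to (3,6). |black|=8
Step 5: on BLACK (3,6): turn L to S, flip to white, move to (4,6). |black|=7
Step 6: on WHITE (4,6): turn R to W, flip to black, move to (4,5). |black|=8
Step 7: on WHITE (4,5): turn R to N, flip to black, move to (3,5). |black|=9
Step 8: on WHITE (3,5): turn R to E, flip to black, move to (3,6). |black|=10
Step 9: on WHITE (3,6): turn R to S, flip to black, move to (4,6). |black|=11
Step 10: on BLACK (4,6): turn L to E, flip to white, move to (4,7). |black|=10
Step 11: on WHITE (4,7): turn R to S, flip to black, move to (5,7). |black|=11
Step 12: on WHITE (5,7): turn R to W, flip to black, move to (5,6). |black|=12
Step 13: on WHITE (5,6): turn R to N, flip to black, move to (4,6). |black|=13
Step 14: on WHITE (4,6): turn R to E, flip to black, move to (4,7). |black|=14
Step 15: on BLACK (4,7): turn L to N, flip to white, move to (3,7). |black|=13
Step 16: on BLACK (3,7): turn L to W, flip to white, move to (3,6). |black|=12
Step 17: on BLACK (3,6): turn L to S, flip to white, move to (4,6). |black|=11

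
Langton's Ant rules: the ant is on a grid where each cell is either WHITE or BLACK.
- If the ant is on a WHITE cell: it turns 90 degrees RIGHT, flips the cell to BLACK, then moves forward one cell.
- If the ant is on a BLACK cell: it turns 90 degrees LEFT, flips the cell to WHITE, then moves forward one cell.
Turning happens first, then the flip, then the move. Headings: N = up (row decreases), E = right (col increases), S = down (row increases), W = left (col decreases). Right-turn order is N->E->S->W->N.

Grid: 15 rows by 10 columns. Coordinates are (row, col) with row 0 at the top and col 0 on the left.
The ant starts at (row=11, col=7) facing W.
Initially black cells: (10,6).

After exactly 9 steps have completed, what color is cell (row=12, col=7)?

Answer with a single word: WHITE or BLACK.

Answer: BLACK

Derivation:
Step 1: on WHITE (11,7): turn R to N, flip to black, move to (10,7). |black|=2
Step 2: on WHITE (10,7): turn R to E, flip to black, move to (10,8). |black|=3
Step 3: on WHITE (10,8): turn R to S, flip to black, move to (11,8). |black|=4
Step 4: on WHITE (11,8): turn R to W, flip to black, move to (11,7). |black|=5
Step 5: on BLACK (11,7): turn L to S, flip to white, move to (12,7). |black|=4
Step 6: on WHITE (12,7): turn R to W, flip to black, move to (12,6). |black|=5
Step 7: on WHITE (12,6): turn R to N, flip to black, move to (11,6). |black|=6
Step 8: on WHITE (11,6): turn R to E, flip to black, move to (11,7). |black|=7
Step 9: on WHITE (11,7): turn R to S, flip to black, move to (12,7). |black|=8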